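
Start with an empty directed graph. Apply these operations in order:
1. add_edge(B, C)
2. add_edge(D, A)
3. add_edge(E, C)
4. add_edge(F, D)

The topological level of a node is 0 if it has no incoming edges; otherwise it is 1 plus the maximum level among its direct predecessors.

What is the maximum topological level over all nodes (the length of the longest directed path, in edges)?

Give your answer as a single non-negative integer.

Op 1: add_edge(B, C). Edges now: 1
Op 2: add_edge(D, A). Edges now: 2
Op 3: add_edge(E, C). Edges now: 3
Op 4: add_edge(F, D). Edges now: 4
Compute levels (Kahn BFS):
  sources (in-degree 0): B, E, F
  process B: level=0
    B->C: in-degree(C)=1, level(C)>=1
  process E: level=0
    E->C: in-degree(C)=0, level(C)=1, enqueue
  process F: level=0
    F->D: in-degree(D)=0, level(D)=1, enqueue
  process C: level=1
  process D: level=1
    D->A: in-degree(A)=0, level(A)=2, enqueue
  process A: level=2
All levels: A:2, B:0, C:1, D:1, E:0, F:0
max level = 2

Answer: 2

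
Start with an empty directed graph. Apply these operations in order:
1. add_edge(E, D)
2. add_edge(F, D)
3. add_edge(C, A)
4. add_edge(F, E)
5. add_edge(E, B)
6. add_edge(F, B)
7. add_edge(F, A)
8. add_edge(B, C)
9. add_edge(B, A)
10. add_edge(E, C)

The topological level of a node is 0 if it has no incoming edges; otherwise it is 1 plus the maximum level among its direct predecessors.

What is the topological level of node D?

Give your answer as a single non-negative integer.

Answer: 2

Derivation:
Op 1: add_edge(E, D). Edges now: 1
Op 2: add_edge(F, D). Edges now: 2
Op 3: add_edge(C, A). Edges now: 3
Op 4: add_edge(F, E). Edges now: 4
Op 5: add_edge(E, B). Edges now: 5
Op 6: add_edge(F, B). Edges now: 6
Op 7: add_edge(F, A). Edges now: 7
Op 8: add_edge(B, C). Edges now: 8
Op 9: add_edge(B, A). Edges now: 9
Op 10: add_edge(E, C). Edges now: 10
Compute levels (Kahn BFS):
  sources (in-degree 0): F
  process F: level=0
    F->A: in-degree(A)=2, level(A)>=1
    F->B: in-degree(B)=1, level(B)>=1
    F->D: in-degree(D)=1, level(D)>=1
    F->E: in-degree(E)=0, level(E)=1, enqueue
  process E: level=1
    E->B: in-degree(B)=0, level(B)=2, enqueue
    E->C: in-degree(C)=1, level(C)>=2
    E->D: in-degree(D)=0, level(D)=2, enqueue
  process B: level=2
    B->A: in-degree(A)=1, level(A)>=3
    B->C: in-degree(C)=0, level(C)=3, enqueue
  process D: level=2
  process C: level=3
    C->A: in-degree(A)=0, level(A)=4, enqueue
  process A: level=4
All levels: A:4, B:2, C:3, D:2, E:1, F:0
level(D) = 2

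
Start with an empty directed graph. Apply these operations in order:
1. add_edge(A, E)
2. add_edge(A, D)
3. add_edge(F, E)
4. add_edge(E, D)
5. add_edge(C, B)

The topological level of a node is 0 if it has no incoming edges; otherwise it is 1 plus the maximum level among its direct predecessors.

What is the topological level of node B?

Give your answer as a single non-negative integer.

Answer: 1

Derivation:
Op 1: add_edge(A, E). Edges now: 1
Op 2: add_edge(A, D). Edges now: 2
Op 3: add_edge(F, E). Edges now: 3
Op 4: add_edge(E, D). Edges now: 4
Op 5: add_edge(C, B). Edges now: 5
Compute levels (Kahn BFS):
  sources (in-degree 0): A, C, F
  process A: level=0
    A->D: in-degree(D)=1, level(D)>=1
    A->E: in-degree(E)=1, level(E)>=1
  process C: level=0
    C->B: in-degree(B)=0, level(B)=1, enqueue
  process F: level=0
    F->E: in-degree(E)=0, level(E)=1, enqueue
  process B: level=1
  process E: level=1
    E->D: in-degree(D)=0, level(D)=2, enqueue
  process D: level=2
All levels: A:0, B:1, C:0, D:2, E:1, F:0
level(B) = 1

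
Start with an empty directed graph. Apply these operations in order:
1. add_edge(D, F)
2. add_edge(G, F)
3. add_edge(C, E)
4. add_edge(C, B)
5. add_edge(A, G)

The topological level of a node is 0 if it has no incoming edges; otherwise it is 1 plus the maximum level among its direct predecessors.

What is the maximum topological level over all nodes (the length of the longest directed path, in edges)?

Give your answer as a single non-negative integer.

Op 1: add_edge(D, F). Edges now: 1
Op 2: add_edge(G, F). Edges now: 2
Op 3: add_edge(C, E). Edges now: 3
Op 4: add_edge(C, B). Edges now: 4
Op 5: add_edge(A, G). Edges now: 5
Compute levels (Kahn BFS):
  sources (in-degree 0): A, C, D
  process A: level=0
    A->G: in-degree(G)=0, level(G)=1, enqueue
  process C: level=0
    C->B: in-degree(B)=0, level(B)=1, enqueue
    C->E: in-degree(E)=0, level(E)=1, enqueue
  process D: level=0
    D->F: in-degree(F)=1, level(F)>=1
  process G: level=1
    G->F: in-degree(F)=0, level(F)=2, enqueue
  process B: level=1
  process E: level=1
  process F: level=2
All levels: A:0, B:1, C:0, D:0, E:1, F:2, G:1
max level = 2

Answer: 2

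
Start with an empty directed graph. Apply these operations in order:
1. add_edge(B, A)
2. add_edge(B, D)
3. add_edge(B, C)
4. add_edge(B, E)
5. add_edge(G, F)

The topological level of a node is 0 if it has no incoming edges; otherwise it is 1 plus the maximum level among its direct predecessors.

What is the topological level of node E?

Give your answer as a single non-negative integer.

Op 1: add_edge(B, A). Edges now: 1
Op 2: add_edge(B, D). Edges now: 2
Op 3: add_edge(B, C). Edges now: 3
Op 4: add_edge(B, E). Edges now: 4
Op 5: add_edge(G, F). Edges now: 5
Compute levels (Kahn BFS):
  sources (in-degree 0): B, G
  process B: level=0
    B->A: in-degree(A)=0, level(A)=1, enqueue
    B->C: in-degree(C)=0, level(C)=1, enqueue
    B->D: in-degree(D)=0, level(D)=1, enqueue
    B->E: in-degree(E)=0, level(E)=1, enqueue
  process G: level=0
    G->F: in-degree(F)=0, level(F)=1, enqueue
  process A: level=1
  process C: level=1
  process D: level=1
  process E: level=1
  process F: level=1
All levels: A:1, B:0, C:1, D:1, E:1, F:1, G:0
level(E) = 1

Answer: 1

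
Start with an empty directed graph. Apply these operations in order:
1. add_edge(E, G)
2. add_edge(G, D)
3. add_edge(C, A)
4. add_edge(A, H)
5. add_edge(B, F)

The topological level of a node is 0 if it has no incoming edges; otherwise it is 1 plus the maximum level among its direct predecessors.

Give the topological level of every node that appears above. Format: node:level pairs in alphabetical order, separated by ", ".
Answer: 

Op 1: add_edge(E, G). Edges now: 1
Op 2: add_edge(G, D). Edges now: 2
Op 3: add_edge(C, A). Edges now: 3
Op 4: add_edge(A, H). Edges now: 4
Op 5: add_edge(B, F). Edges now: 5
Compute levels (Kahn BFS):
  sources (in-degree 0): B, C, E
  process B: level=0
    B->F: in-degree(F)=0, level(F)=1, enqueue
  process C: level=0
    C->A: in-degree(A)=0, level(A)=1, enqueue
  process E: level=0
    E->G: in-degree(G)=0, level(G)=1, enqueue
  process F: level=1
  process A: level=1
    A->H: in-degree(H)=0, level(H)=2, enqueue
  process G: level=1
    G->D: in-degree(D)=0, level(D)=2, enqueue
  process H: level=2
  process D: level=2
All levels: A:1, B:0, C:0, D:2, E:0, F:1, G:1, H:2

Answer: A:1, B:0, C:0, D:2, E:0, F:1, G:1, H:2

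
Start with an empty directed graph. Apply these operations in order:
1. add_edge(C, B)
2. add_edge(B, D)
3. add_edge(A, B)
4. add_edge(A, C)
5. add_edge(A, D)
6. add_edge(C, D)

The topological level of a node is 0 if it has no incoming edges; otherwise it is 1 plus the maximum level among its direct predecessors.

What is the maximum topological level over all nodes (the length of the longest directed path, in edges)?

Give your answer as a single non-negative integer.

Op 1: add_edge(C, B). Edges now: 1
Op 2: add_edge(B, D). Edges now: 2
Op 3: add_edge(A, B). Edges now: 3
Op 4: add_edge(A, C). Edges now: 4
Op 5: add_edge(A, D). Edges now: 5
Op 6: add_edge(C, D). Edges now: 6
Compute levels (Kahn BFS):
  sources (in-degree 0): A
  process A: level=0
    A->B: in-degree(B)=1, level(B)>=1
    A->C: in-degree(C)=0, level(C)=1, enqueue
    A->D: in-degree(D)=2, level(D)>=1
  process C: level=1
    C->B: in-degree(B)=0, level(B)=2, enqueue
    C->D: in-degree(D)=1, level(D)>=2
  process B: level=2
    B->D: in-degree(D)=0, level(D)=3, enqueue
  process D: level=3
All levels: A:0, B:2, C:1, D:3
max level = 3

Answer: 3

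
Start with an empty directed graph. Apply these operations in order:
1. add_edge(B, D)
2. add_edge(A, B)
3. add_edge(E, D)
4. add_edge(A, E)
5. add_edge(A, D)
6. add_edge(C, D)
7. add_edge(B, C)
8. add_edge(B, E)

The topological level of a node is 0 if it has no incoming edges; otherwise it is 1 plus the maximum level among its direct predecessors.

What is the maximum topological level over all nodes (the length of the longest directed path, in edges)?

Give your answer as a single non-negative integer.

Op 1: add_edge(B, D). Edges now: 1
Op 2: add_edge(A, B). Edges now: 2
Op 3: add_edge(E, D). Edges now: 3
Op 4: add_edge(A, E). Edges now: 4
Op 5: add_edge(A, D). Edges now: 5
Op 6: add_edge(C, D). Edges now: 6
Op 7: add_edge(B, C). Edges now: 7
Op 8: add_edge(B, E). Edges now: 8
Compute levels (Kahn BFS):
  sources (in-degree 0): A
  process A: level=0
    A->B: in-degree(B)=0, level(B)=1, enqueue
    A->D: in-degree(D)=3, level(D)>=1
    A->E: in-degree(E)=1, level(E)>=1
  process B: level=1
    B->C: in-degree(C)=0, level(C)=2, enqueue
    B->D: in-degree(D)=2, level(D)>=2
    B->E: in-degree(E)=0, level(E)=2, enqueue
  process C: level=2
    C->D: in-degree(D)=1, level(D)>=3
  process E: level=2
    E->D: in-degree(D)=0, level(D)=3, enqueue
  process D: level=3
All levels: A:0, B:1, C:2, D:3, E:2
max level = 3

Answer: 3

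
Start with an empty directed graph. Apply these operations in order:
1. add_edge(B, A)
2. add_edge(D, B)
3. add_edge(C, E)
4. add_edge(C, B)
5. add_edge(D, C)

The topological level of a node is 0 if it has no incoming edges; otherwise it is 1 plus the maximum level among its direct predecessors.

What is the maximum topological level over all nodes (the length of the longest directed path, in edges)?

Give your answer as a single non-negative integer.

Op 1: add_edge(B, A). Edges now: 1
Op 2: add_edge(D, B). Edges now: 2
Op 3: add_edge(C, E). Edges now: 3
Op 4: add_edge(C, B). Edges now: 4
Op 5: add_edge(D, C). Edges now: 5
Compute levels (Kahn BFS):
  sources (in-degree 0): D
  process D: level=0
    D->B: in-degree(B)=1, level(B)>=1
    D->C: in-degree(C)=0, level(C)=1, enqueue
  process C: level=1
    C->B: in-degree(B)=0, level(B)=2, enqueue
    C->E: in-degree(E)=0, level(E)=2, enqueue
  process B: level=2
    B->A: in-degree(A)=0, level(A)=3, enqueue
  process E: level=2
  process A: level=3
All levels: A:3, B:2, C:1, D:0, E:2
max level = 3

Answer: 3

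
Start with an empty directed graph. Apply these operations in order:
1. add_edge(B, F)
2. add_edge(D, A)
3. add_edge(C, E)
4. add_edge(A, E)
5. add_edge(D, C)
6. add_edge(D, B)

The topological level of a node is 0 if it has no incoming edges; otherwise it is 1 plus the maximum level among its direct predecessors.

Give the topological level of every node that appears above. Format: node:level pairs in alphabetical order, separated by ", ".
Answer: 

Answer: A:1, B:1, C:1, D:0, E:2, F:2

Derivation:
Op 1: add_edge(B, F). Edges now: 1
Op 2: add_edge(D, A). Edges now: 2
Op 3: add_edge(C, E). Edges now: 3
Op 4: add_edge(A, E). Edges now: 4
Op 5: add_edge(D, C). Edges now: 5
Op 6: add_edge(D, B). Edges now: 6
Compute levels (Kahn BFS):
  sources (in-degree 0): D
  process D: level=0
    D->A: in-degree(A)=0, level(A)=1, enqueue
    D->B: in-degree(B)=0, level(B)=1, enqueue
    D->C: in-degree(C)=0, level(C)=1, enqueue
  process A: level=1
    A->E: in-degree(E)=1, level(E)>=2
  process B: level=1
    B->F: in-degree(F)=0, level(F)=2, enqueue
  process C: level=1
    C->E: in-degree(E)=0, level(E)=2, enqueue
  process F: level=2
  process E: level=2
All levels: A:1, B:1, C:1, D:0, E:2, F:2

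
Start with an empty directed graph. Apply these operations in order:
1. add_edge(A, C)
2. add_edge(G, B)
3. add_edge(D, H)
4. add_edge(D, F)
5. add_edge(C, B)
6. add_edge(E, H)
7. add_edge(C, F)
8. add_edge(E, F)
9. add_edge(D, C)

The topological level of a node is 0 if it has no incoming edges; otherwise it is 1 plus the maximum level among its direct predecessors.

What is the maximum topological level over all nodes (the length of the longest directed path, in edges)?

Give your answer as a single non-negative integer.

Answer: 2

Derivation:
Op 1: add_edge(A, C). Edges now: 1
Op 2: add_edge(G, B). Edges now: 2
Op 3: add_edge(D, H). Edges now: 3
Op 4: add_edge(D, F). Edges now: 4
Op 5: add_edge(C, B). Edges now: 5
Op 6: add_edge(E, H). Edges now: 6
Op 7: add_edge(C, F). Edges now: 7
Op 8: add_edge(E, F). Edges now: 8
Op 9: add_edge(D, C). Edges now: 9
Compute levels (Kahn BFS):
  sources (in-degree 0): A, D, E, G
  process A: level=0
    A->C: in-degree(C)=1, level(C)>=1
  process D: level=0
    D->C: in-degree(C)=0, level(C)=1, enqueue
    D->F: in-degree(F)=2, level(F)>=1
    D->H: in-degree(H)=1, level(H)>=1
  process E: level=0
    E->F: in-degree(F)=1, level(F)>=1
    E->H: in-degree(H)=0, level(H)=1, enqueue
  process G: level=0
    G->B: in-degree(B)=1, level(B)>=1
  process C: level=1
    C->B: in-degree(B)=0, level(B)=2, enqueue
    C->F: in-degree(F)=0, level(F)=2, enqueue
  process H: level=1
  process B: level=2
  process F: level=2
All levels: A:0, B:2, C:1, D:0, E:0, F:2, G:0, H:1
max level = 2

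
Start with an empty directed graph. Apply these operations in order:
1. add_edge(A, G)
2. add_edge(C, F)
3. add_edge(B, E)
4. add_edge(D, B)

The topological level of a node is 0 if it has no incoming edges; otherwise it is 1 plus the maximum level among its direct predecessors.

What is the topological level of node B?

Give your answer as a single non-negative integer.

Answer: 1

Derivation:
Op 1: add_edge(A, G). Edges now: 1
Op 2: add_edge(C, F). Edges now: 2
Op 3: add_edge(B, E). Edges now: 3
Op 4: add_edge(D, B). Edges now: 4
Compute levels (Kahn BFS):
  sources (in-degree 0): A, C, D
  process A: level=0
    A->G: in-degree(G)=0, level(G)=1, enqueue
  process C: level=0
    C->F: in-degree(F)=0, level(F)=1, enqueue
  process D: level=0
    D->B: in-degree(B)=0, level(B)=1, enqueue
  process G: level=1
  process F: level=1
  process B: level=1
    B->E: in-degree(E)=0, level(E)=2, enqueue
  process E: level=2
All levels: A:0, B:1, C:0, D:0, E:2, F:1, G:1
level(B) = 1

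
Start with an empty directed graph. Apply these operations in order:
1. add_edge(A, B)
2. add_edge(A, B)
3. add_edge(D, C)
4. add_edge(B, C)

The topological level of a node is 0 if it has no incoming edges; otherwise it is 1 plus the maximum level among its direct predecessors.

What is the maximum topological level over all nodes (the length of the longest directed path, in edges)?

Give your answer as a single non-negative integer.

Op 1: add_edge(A, B). Edges now: 1
Op 2: add_edge(A, B) (duplicate, no change). Edges now: 1
Op 3: add_edge(D, C). Edges now: 2
Op 4: add_edge(B, C). Edges now: 3
Compute levels (Kahn BFS):
  sources (in-degree 0): A, D
  process A: level=0
    A->B: in-degree(B)=0, level(B)=1, enqueue
  process D: level=0
    D->C: in-degree(C)=1, level(C)>=1
  process B: level=1
    B->C: in-degree(C)=0, level(C)=2, enqueue
  process C: level=2
All levels: A:0, B:1, C:2, D:0
max level = 2

Answer: 2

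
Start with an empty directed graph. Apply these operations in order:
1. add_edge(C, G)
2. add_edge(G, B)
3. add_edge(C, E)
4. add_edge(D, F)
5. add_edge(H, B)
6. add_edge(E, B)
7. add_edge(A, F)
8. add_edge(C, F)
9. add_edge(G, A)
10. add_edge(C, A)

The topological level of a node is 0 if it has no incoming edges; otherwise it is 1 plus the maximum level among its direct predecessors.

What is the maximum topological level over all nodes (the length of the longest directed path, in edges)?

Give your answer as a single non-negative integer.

Answer: 3

Derivation:
Op 1: add_edge(C, G). Edges now: 1
Op 2: add_edge(G, B). Edges now: 2
Op 3: add_edge(C, E). Edges now: 3
Op 4: add_edge(D, F). Edges now: 4
Op 5: add_edge(H, B). Edges now: 5
Op 6: add_edge(E, B). Edges now: 6
Op 7: add_edge(A, F). Edges now: 7
Op 8: add_edge(C, F). Edges now: 8
Op 9: add_edge(G, A). Edges now: 9
Op 10: add_edge(C, A). Edges now: 10
Compute levels (Kahn BFS):
  sources (in-degree 0): C, D, H
  process C: level=0
    C->A: in-degree(A)=1, level(A)>=1
    C->E: in-degree(E)=0, level(E)=1, enqueue
    C->F: in-degree(F)=2, level(F)>=1
    C->G: in-degree(G)=0, level(G)=1, enqueue
  process D: level=0
    D->F: in-degree(F)=1, level(F)>=1
  process H: level=0
    H->B: in-degree(B)=2, level(B)>=1
  process E: level=1
    E->B: in-degree(B)=1, level(B)>=2
  process G: level=1
    G->A: in-degree(A)=0, level(A)=2, enqueue
    G->B: in-degree(B)=0, level(B)=2, enqueue
  process A: level=2
    A->F: in-degree(F)=0, level(F)=3, enqueue
  process B: level=2
  process F: level=3
All levels: A:2, B:2, C:0, D:0, E:1, F:3, G:1, H:0
max level = 3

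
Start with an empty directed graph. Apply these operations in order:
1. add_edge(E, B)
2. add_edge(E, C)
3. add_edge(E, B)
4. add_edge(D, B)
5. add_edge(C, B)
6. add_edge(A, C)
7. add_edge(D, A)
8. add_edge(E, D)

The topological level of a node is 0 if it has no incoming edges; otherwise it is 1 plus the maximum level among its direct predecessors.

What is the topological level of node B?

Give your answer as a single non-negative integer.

Op 1: add_edge(E, B). Edges now: 1
Op 2: add_edge(E, C). Edges now: 2
Op 3: add_edge(E, B) (duplicate, no change). Edges now: 2
Op 4: add_edge(D, B). Edges now: 3
Op 5: add_edge(C, B). Edges now: 4
Op 6: add_edge(A, C). Edges now: 5
Op 7: add_edge(D, A). Edges now: 6
Op 8: add_edge(E, D). Edges now: 7
Compute levels (Kahn BFS):
  sources (in-degree 0): E
  process E: level=0
    E->B: in-degree(B)=2, level(B)>=1
    E->C: in-degree(C)=1, level(C)>=1
    E->D: in-degree(D)=0, level(D)=1, enqueue
  process D: level=1
    D->A: in-degree(A)=0, level(A)=2, enqueue
    D->B: in-degree(B)=1, level(B)>=2
  process A: level=2
    A->C: in-degree(C)=0, level(C)=3, enqueue
  process C: level=3
    C->B: in-degree(B)=0, level(B)=4, enqueue
  process B: level=4
All levels: A:2, B:4, C:3, D:1, E:0
level(B) = 4

Answer: 4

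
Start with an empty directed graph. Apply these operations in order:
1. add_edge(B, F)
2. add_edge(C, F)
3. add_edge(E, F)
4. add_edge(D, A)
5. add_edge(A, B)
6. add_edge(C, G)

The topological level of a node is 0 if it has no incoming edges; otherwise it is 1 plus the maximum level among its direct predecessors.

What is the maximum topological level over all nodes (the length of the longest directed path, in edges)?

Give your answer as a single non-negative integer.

Op 1: add_edge(B, F). Edges now: 1
Op 2: add_edge(C, F). Edges now: 2
Op 3: add_edge(E, F). Edges now: 3
Op 4: add_edge(D, A). Edges now: 4
Op 5: add_edge(A, B). Edges now: 5
Op 6: add_edge(C, G). Edges now: 6
Compute levels (Kahn BFS):
  sources (in-degree 0): C, D, E
  process C: level=0
    C->F: in-degree(F)=2, level(F)>=1
    C->G: in-degree(G)=0, level(G)=1, enqueue
  process D: level=0
    D->A: in-degree(A)=0, level(A)=1, enqueue
  process E: level=0
    E->F: in-degree(F)=1, level(F)>=1
  process G: level=1
  process A: level=1
    A->B: in-degree(B)=0, level(B)=2, enqueue
  process B: level=2
    B->F: in-degree(F)=0, level(F)=3, enqueue
  process F: level=3
All levels: A:1, B:2, C:0, D:0, E:0, F:3, G:1
max level = 3

Answer: 3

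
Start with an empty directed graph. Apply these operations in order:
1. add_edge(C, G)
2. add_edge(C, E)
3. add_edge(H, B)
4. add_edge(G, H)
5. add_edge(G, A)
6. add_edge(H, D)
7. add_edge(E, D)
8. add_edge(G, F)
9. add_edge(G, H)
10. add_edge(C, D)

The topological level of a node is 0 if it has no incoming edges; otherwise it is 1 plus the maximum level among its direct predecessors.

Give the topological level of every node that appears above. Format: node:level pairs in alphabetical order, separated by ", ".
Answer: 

Answer: A:2, B:3, C:0, D:3, E:1, F:2, G:1, H:2

Derivation:
Op 1: add_edge(C, G). Edges now: 1
Op 2: add_edge(C, E). Edges now: 2
Op 3: add_edge(H, B). Edges now: 3
Op 4: add_edge(G, H). Edges now: 4
Op 5: add_edge(G, A). Edges now: 5
Op 6: add_edge(H, D). Edges now: 6
Op 7: add_edge(E, D). Edges now: 7
Op 8: add_edge(G, F). Edges now: 8
Op 9: add_edge(G, H) (duplicate, no change). Edges now: 8
Op 10: add_edge(C, D). Edges now: 9
Compute levels (Kahn BFS):
  sources (in-degree 0): C
  process C: level=0
    C->D: in-degree(D)=2, level(D)>=1
    C->E: in-degree(E)=0, level(E)=1, enqueue
    C->G: in-degree(G)=0, level(G)=1, enqueue
  process E: level=1
    E->D: in-degree(D)=1, level(D)>=2
  process G: level=1
    G->A: in-degree(A)=0, level(A)=2, enqueue
    G->F: in-degree(F)=0, level(F)=2, enqueue
    G->H: in-degree(H)=0, level(H)=2, enqueue
  process A: level=2
  process F: level=2
  process H: level=2
    H->B: in-degree(B)=0, level(B)=3, enqueue
    H->D: in-degree(D)=0, level(D)=3, enqueue
  process B: level=3
  process D: level=3
All levels: A:2, B:3, C:0, D:3, E:1, F:2, G:1, H:2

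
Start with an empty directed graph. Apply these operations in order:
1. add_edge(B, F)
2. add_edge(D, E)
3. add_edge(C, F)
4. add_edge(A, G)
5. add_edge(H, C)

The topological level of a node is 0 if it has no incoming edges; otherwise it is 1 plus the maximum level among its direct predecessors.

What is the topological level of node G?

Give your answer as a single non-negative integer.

Answer: 1

Derivation:
Op 1: add_edge(B, F). Edges now: 1
Op 2: add_edge(D, E). Edges now: 2
Op 3: add_edge(C, F). Edges now: 3
Op 4: add_edge(A, G). Edges now: 4
Op 5: add_edge(H, C). Edges now: 5
Compute levels (Kahn BFS):
  sources (in-degree 0): A, B, D, H
  process A: level=0
    A->G: in-degree(G)=0, level(G)=1, enqueue
  process B: level=0
    B->F: in-degree(F)=1, level(F)>=1
  process D: level=0
    D->E: in-degree(E)=0, level(E)=1, enqueue
  process H: level=0
    H->C: in-degree(C)=0, level(C)=1, enqueue
  process G: level=1
  process E: level=1
  process C: level=1
    C->F: in-degree(F)=0, level(F)=2, enqueue
  process F: level=2
All levels: A:0, B:0, C:1, D:0, E:1, F:2, G:1, H:0
level(G) = 1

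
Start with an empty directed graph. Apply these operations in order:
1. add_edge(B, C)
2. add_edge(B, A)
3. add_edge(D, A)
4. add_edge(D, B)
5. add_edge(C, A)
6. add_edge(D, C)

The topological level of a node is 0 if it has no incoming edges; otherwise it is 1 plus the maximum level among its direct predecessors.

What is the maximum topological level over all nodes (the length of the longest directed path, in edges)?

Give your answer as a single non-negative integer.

Op 1: add_edge(B, C). Edges now: 1
Op 2: add_edge(B, A). Edges now: 2
Op 3: add_edge(D, A). Edges now: 3
Op 4: add_edge(D, B). Edges now: 4
Op 5: add_edge(C, A). Edges now: 5
Op 6: add_edge(D, C). Edges now: 6
Compute levels (Kahn BFS):
  sources (in-degree 0): D
  process D: level=0
    D->A: in-degree(A)=2, level(A)>=1
    D->B: in-degree(B)=0, level(B)=1, enqueue
    D->C: in-degree(C)=1, level(C)>=1
  process B: level=1
    B->A: in-degree(A)=1, level(A)>=2
    B->C: in-degree(C)=0, level(C)=2, enqueue
  process C: level=2
    C->A: in-degree(A)=0, level(A)=3, enqueue
  process A: level=3
All levels: A:3, B:1, C:2, D:0
max level = 3

Answer: 3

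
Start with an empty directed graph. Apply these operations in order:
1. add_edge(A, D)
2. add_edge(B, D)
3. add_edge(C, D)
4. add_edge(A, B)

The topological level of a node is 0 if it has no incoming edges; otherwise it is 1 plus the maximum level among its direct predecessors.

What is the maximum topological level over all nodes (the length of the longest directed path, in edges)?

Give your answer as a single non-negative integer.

Op 1: add_edge(A, D). Edges now: 1
Op 2: add_edge(B, D). Edges now: 2
Op 3: add_edge(C, D). Edges now: 3
Op 4: add_edge(A, B). Edges now: 4
Compute levels (Kahn BFS):
  sources (in-degree 0): A, C
  process A: level=0
    A->B: in-degree(B)=0, level(B)=1, enqueue
    A->D: in-degree(D)=2, level(D)>=1
  process C: level=0
    C->D: in-degree(D)=1, level(D)>=1
  process B: level=1
    B->D: in-degree(D)=0, level(D)=2, enqueue
  process D: level=2
All levels: A:0, B:1, C:0, D:2
max level = 2

Answer: 2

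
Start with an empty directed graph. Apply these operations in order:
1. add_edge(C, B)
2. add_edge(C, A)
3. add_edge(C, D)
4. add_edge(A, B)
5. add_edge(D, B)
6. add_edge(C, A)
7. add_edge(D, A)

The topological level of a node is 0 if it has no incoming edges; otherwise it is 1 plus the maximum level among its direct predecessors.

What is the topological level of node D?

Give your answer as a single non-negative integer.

Op 1: add_edge(C, B). Edges now: 1
Op 2: add_edge(C, A). Edges now: 2
Op 3: add_edge(C, D). Edges now: 3
Op 4: add_edge(A, B). Edges now: 4
Op 5: add_edge(D, B). Edges now: 5
Op 6: add_edge(C, A) (duplicate, no change). Edges now: 5
Op 7: add_edge(D, A). Edges now: 6
Compute levels (Kahn BFS):
  sources (in-degree 0): C
  process C: level=0
    C->A: in-degree(A)=1, level(A)>=1
    C->B: in-degree(B)=2, level(B)>=1
    C->D: in-degree(D)=0, level(D)=1, enqueue
  process D: level=1
    D->A: in-degree(A)=0, level(A)=2, enqueue
    D->B: in-degree(B)=1, level(B)>=2
  process A: level=2
    A->B: in-degree(B)=0, level(B)=3, enqueue
  process B: level=3
All levels: A:2, B:3, C:0, D:1
level(D) = 1

Answer: 1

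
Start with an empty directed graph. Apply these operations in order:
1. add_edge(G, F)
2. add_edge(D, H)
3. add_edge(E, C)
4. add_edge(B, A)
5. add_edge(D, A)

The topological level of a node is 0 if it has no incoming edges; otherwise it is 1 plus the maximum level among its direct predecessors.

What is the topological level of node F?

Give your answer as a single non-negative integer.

Op 1: add_edge(G, F). Edges now: 1
Op 2: add_edge(D, H). Edges now: 2
Op 3: add_edge(E, C). Edges now: 3
Op 4: add_edge(B, A). Edges now: 4
Op 5: add_edge(D, A). Edges now: 5
Compute levels (Kahn BFS):
  sources (in-degree 0): B, D, E, G
  process B: level=0
    B->A: in-degree(A)=1, level(A)>=1
  process D: level=0
    D->A: in-degree(A)=0, level(A)=1, enqueue
    D->H: in-degree(H)=0, level(H)=1, enqueue
  process E: level=0
    E->C: in-degree(C)=0, level(C)=1, enqueue
  process G: level=0
    G->F: in-degree(F)=0, level(F)=1, enqueue
  process A: level=1
  process H: level=1
  process C: level=1
  process F: level=1
All levels: A:1, B:0, C:1, D:0, E:0, F:1, G:0, H:1
level(F) = 1

Answer: 1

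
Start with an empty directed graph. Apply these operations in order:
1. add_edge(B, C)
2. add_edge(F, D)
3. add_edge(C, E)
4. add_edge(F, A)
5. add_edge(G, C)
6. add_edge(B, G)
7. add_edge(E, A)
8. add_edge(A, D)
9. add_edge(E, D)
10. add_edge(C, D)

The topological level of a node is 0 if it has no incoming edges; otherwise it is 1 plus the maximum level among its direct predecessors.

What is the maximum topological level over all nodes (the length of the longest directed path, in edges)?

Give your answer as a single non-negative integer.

Op 1: add_edge(B, C). Edges now: 1
Op 2: add_edge(F, D). Edges now: 2
Op 3: add_edge(C, E). Edges now: 3
Op 4: add_edge(F, A). Edges now: 4
Op 5: add_edge(G, C). Edges now: 5
Op 6: add_edge(B, G). Edges now: 6
Op 7: add_edge(E, A). Edges now: 7
Op 8: add_edge(A, D). Edges now: 8
Op 9: add_edge(E, D). Edges now: 9
Op 10: add_edge(C, D). Edges now: 10
Compute levels (Kahn BFS):
  sources (in-degree 0): B, F
  process B: level=0
    B->C: in-degree(C)=1, level(C)>=1
    B->G: in-degree(G)=0, level(G)=1, enqueue
  process F: level=0
    F->A: in-degree(A)=1, level(A)>=1
    F->D: in-degree(D)=3, level(D)>=1
  process G: level=1
    G->C: in-degree(C)=0, level(C)=2, enqueue
  process C: level=2
    C->D: in-degree(D)=2, level(D)>=3
    C->E: in-degree(E)=0, level(E)=3, enqueue
  process E: level=3
    E->A: in-degree(A)=0, level(A)=4, enqueue
    E->D: in-degree(D)=1, level(D)>=4
  process A: level=4
    A->D: in-degree(D)=0, level(D)=5, enqueue
  process D: level=5
All levels: A:4, B:0, C:2, D:5, E:3, F:0, G:1
max level = 5

Answer: 5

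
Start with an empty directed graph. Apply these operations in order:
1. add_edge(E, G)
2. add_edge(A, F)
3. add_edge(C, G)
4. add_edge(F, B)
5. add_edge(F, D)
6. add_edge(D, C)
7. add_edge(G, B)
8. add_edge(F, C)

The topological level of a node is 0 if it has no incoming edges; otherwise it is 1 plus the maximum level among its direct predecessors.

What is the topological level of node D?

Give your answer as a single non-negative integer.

Op 1: add_edge(E, G). Edges now: 1
Op 2: add_edge(A, F). Edges now: 2
Op 3: add_edge(C, G). Edges now: 3
Op 4: add_edge(F, B). Edges now: 4
Op 5: add_edge(F, D). Edges now: 5
Op 6: add_edge(D, C). Edges now: 6
Op 7: add_edge(G, B). Edges now: 7
Op 8: add_edge(F, C). Edges now: 8
Compute levels (Kahn BFS):
  sources (in-degree 0): A, E
  process A: level=0
    A->F: in-degree(F)=0, level(F)=1, enqueue
  process E: level=0
    E->G: in-degree(G)=1, level(G)>=1
  process F: level=1
    F->B: in-degree(B)=1, level(B)>=2
    F->C: in-degree(C)=1, level(C)>=2
    F->D: in-degree(D)=0, level(D)=2, enqueue
  process D: level=2
    D->C: in-degree(C)=0, level(C)=3, enqueue
  process C: level=3
    C->G: in-degree(G)=0, level(G)=4, enqueue
  process G: level=4
    G->B: in-degree(B)=0, level(B)=5, enqueue
  process B: level=5
All levels: A:0, B:5, C:3, D:2, E:0, F:1, G:4
level(D) = 2

Answer: 2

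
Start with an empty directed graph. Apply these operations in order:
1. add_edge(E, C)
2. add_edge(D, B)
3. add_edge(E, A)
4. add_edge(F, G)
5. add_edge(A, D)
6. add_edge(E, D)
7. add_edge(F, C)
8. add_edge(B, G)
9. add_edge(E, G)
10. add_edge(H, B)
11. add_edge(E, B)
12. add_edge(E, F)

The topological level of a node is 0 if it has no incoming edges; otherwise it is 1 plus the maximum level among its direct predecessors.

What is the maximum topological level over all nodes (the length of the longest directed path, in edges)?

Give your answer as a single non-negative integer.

Answer: 4

Derivation:
Op 1: add_edge(E, C). Edges now: 1
Op 2: add_edge(D, B). Edges now: 2
Op 3: add_edge(E, A). Edges now: 3
Op 4: add_edge(F, G). Edges now: 4
Op 5: add_edge(A, D). Edges now: 5
Op 6: add_edge(E, D). Edges now: 6
Op 7: add_edge(F, C). Edges now: 7
Op 8: add_edge(B, G). Edges now: 8
Op 9: add_edge(E, G). Edges now: 9
Op 10: add_edge(H, B). Edges now: 10
Op 11: add_edge(E, B). Edges now: 11
Op 12: add_edge(E, F). Edges now: 12
Compute levels (Kahn BFS):
  sources (in-degree 0): E, H
  process E: level=0
    E->A: in-degree(A)=0, level(A)=1, enqueue
    E->B: in-degree(B)=2, level(B)>=1
    E->C: in-degree(C)=1, level(C)>=1
    E->D: in-degree(D)=1, level(D)>=1
    E->F: in-degree(F)=0, level(F)=1, enqueue
    E->G: in-degree(G)=2, level(G)>=1
  process H: level=0
    H->B: in-degree(B)=1, level(B)>=1
  process A: level=1
    A->D: in-degree(D)=0, level(D)=2, enqueue
  process F: level=1
    F->C: in-degree(C)=0, level(C)=2, enqueue
    F->G: in-degree(G)=1, level(G)>=2
  process D: level=2
    D->B: in-degree(B)=0, level(B)=3, enqueue
  process C: level=2
  process B: level=3
    B->G: in-degree(G)=0, level(G)=4, enqueue
  process G: level=4
All levels: A:1, B:3, C:2, D:2, E:0, F:1, G:4, H:0
max level = 4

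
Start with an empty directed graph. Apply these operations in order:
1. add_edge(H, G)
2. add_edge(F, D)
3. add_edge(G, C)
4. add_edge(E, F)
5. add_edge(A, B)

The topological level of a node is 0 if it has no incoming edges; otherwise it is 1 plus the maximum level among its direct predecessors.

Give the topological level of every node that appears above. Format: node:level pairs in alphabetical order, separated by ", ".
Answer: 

Op 1: add_edge(H, G). Edges now: 1
Op 2: add_edge(F, D). Edges now: 2
Op 3: add_edge(G, C). Edges now: 3
Op 4: add_edge(E, F). Edges now: 4
Op 5: add_edge(A, B). Edges now: 5
Compute levels (Kahn BFS):
  sources (in-degree 0): A, E, H
  process A: level=0
    A->B: in-degree(B)=0, level(B)=1, enqueue
  process E: level=0
    E->F: in-degree(F)=0, level(F)=1, enqueue
  process H: level=0
    H->G: in-degree(G)=0, level(G)=1, enqueue
  process B: level=1
  process F: level=1
    F->D: in-degree(D)=0, level(D)=2, enqueue
  process G: level=1
    G->C: in-degree(C)=0, level(C)=2, enqueue
  process D: level=2
  process C: level=2
All levels: A:0, B:1, C:2, D:2, E:0, F:1, G:1, H:0

Answer: A:0, B:1, C:2, D:2, E:0, F:1, G:1, H:0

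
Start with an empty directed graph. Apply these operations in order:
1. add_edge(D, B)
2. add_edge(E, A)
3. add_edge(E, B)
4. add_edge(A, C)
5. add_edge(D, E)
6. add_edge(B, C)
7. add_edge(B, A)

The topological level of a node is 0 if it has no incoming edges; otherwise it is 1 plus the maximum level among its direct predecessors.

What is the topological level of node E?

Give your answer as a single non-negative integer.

Answer: 1

Derivation:
Op 1: add_edge(D, B). Edges now: 1
Op 2: add_edge(E, A). Edges now: 2
Op 3: add_edge(E, B). Edges now: 3
Op 4: add_edge(A, C). Edges now: 4
Op 5: add_edge(D, E). Edges now: 5
Op 6: add_edge(B, C). Edges now: 6
Op 7: add_edge(B, A). Edges now: 7
Compute levels (Kahn BFS):
  sources (in-degree 0): D
  process D: level=0
    D->B: in-degree(B)=1, level(B)>=1
    D->E: in-degree(E)=0, level(E)=1, enqueue
  process E: level=1
    E->A: in-degree(A)=1, level(A)>=2
    E->B: in-degree(B)=0, level(B)=2, enqueue
  process B: level=2
    B->A: in-degree(A)=0, level(A)=3, enqueue
    B->C: in-degree(C)=1, level(C)>=3
  process A: level=3
    A->C: in-degree(C)=0, level(C)=4, enqueue
  process C: level=4
All levels: A:3, B:2, C:4, D:0, E:1
level(E) = 1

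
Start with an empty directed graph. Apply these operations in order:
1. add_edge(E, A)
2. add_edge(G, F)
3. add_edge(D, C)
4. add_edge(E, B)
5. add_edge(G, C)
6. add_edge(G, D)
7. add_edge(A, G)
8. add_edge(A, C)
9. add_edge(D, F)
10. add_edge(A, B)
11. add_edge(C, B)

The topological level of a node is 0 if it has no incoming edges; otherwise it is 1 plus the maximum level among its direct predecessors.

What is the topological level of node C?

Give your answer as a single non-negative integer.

Op 1: add_edge(E, A). Edges now: 1
Op 2: add_edge(G, F). Edges now: 2
Op 3: add_edge(D, C). Edges now: 3
Op 4: add_edge(E, B). Edges now: 4
Op 5: add_edge(G, C). Edges now: 5
Op 6: add_edge(G, D). Edges now: 6
Op 7: add_edge(A, G). Edges now: 7
Op 8: add_edge(A, C). Edges now: 8
Op 9: add_edge(D, F). Edges now: 9
Op 10: add_edge(A, B). Edges now: 10
Op 11: add_edge(C, B). Edges now: 11
Compute levels (Kahn BFS):
  sources (in-degree 0): E
  process E: level=0
    E->A: in-degree(A)=0, level(A)=1, enqueue
    E->B: in-degree(B)=2, level(B)>=1
  process A: level=1
    A->B: in-degree(B)=1, level(B)>=2
    A->C: in-degree(C)=2, level(C)>=2
    A->G: in-degree(G)=0, level(G)=2, enqueue
  process G: level=2
    G->C: in-degree(C)=1, level(C)>=3
    G->D: in-degree(D)=0, level(D)=3, enqueue
    G->F: in-degree(F)=1, level(F)>=3
  process D: level=3
    D->C: in-degree(C)=0, level(C)=4, enqueue
    D->F: in-degree(F)=0, level(F)=4, enqueue
  process C: level=4
    C->B: in-degree(B)=0, level(B)=5, enqueue
  process F: level=4
  process B: level=5
All levels: A:1, B:5, C:4, D:3, E:0, F:4, G:2
level(C) = 4

Answer: 4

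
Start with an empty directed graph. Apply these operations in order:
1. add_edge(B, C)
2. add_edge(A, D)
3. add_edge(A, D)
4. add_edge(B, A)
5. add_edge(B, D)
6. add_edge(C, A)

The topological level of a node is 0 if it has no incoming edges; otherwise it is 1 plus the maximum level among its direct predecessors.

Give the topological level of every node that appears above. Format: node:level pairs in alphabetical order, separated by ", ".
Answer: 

Answer: A:2, B:0, C:1, D:3

Derivation:
Op 1: add_edge(B, C). Edges now: 1
Op 2: add_edge(A, D). Edges now: 2
Op 3: add_edge(A, D) (duplicate, no change). Edges now: 2
Op 4: add_edge(B, A). Edges now: 3
Op 5: add_edge(B, D). Edges now: 4
Op 6: add_edge(C, A). Edges now: 5
Compute levels (Kahn BFS):
  sources (in-degree 0): B
  process B: level=0
    B->A: in-degree(A)=1, level(A)>=1
    B->C: in-degree(C)=0, level(C)=1, enqueue
    B->D: in-degree(D)=1, level(D)>=1
  process C: level=1
    C->A: in-degree(A)=0, level(A)=2, enqueue
  process A: level=2
    A->D: in-degree(D)=0, level(D)=3, enqueue
  process D: level=3
All levels: A:2, B:0, C:1, D:3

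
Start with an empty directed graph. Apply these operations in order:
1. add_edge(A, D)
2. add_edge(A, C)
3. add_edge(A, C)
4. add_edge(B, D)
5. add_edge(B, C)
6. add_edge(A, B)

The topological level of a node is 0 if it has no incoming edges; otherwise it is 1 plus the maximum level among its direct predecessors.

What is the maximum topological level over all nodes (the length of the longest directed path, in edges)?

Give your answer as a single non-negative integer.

Op 1: add_edge(A, D). Edges now: 1
Op 2: add_edge(A, C). Edges now: 2
Op 3: add_edge(A, C) (duplicate, no change). Edges now: 2
Op 4: add_edge(B, D). Edges now: 3
Op 5: add_edge(B, C). Edges now: 4
Op 6: add_edge(A, B). Edges now: 5
Compute levels (Kahn BFS):
  sources (in-degree 0): A
  process A: level=0
    A->B: in-degree(B)=0, level(B)=1, enqueue
    A->C: in-degree(C)=1, level(C)>=1
    A->D: in-degree(D)=1, level(D)>=1
  process B: level=1
    B->C: in-degree(C)=0, level(C)=2, enqueue
    B->D: in-degree(D)=0, level(D)=2, enqueue
  process C: level=2
  process D: level=2
All levels: A:0, B:1, C:2, D:2
max level = 2

Answer: 2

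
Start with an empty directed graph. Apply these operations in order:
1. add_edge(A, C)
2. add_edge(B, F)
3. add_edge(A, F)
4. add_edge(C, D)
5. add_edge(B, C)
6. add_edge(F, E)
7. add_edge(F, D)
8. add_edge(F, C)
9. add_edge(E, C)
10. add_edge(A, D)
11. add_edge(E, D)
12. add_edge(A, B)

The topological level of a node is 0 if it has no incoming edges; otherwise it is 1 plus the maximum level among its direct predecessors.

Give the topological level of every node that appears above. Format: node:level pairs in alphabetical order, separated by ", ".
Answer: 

Answer: A:0, B:1, C:4, D:5, E:3, F:2

Derivation:
Op 1: add_edge(A, C). Edges now: 1
Op 2: add_edge(B, F). Edges now: 2
Op 3: add_edge(A, F). Edges now: 3
Op 4: add_edge(C, D). Edges now: 4
Op 5: add_edge(B, C). Edges now: 5
Op 6: add_edge(F, E). Edges now: 6
Op 7: add_edge(F, D). Edges now: 7
Op 8: add_edge(F, C). Edges now: 8
Op 9: add_edge(E, C). Edges now: 9
Op 10: add_edge(A, D). Edges now: 10
Op 11: add_edge(E, D). Edges now: 11
Op 12: add_edge(A, B). Edges now: 12
Compute levels (Kahn BFS):
  sources (in-degree 0): A
  process A: level=0
    A->B: in-degree(B)=0, level(B)=1, enqueue
    A->C: in-degree(C)=3, level(C)>=1
    A->D: in-degree(D)=3, level(D)>=1
    A->F: in-degree(F)=1, level(F)>=1
  process B: level=1
    B->C: in-degree(C)=2, level(C)>=2
    B->F: in-degree(F)=0, level(F)=2, enqueue
  process F: level=2
    F->C: in-degree(C)=1, level(C)>=3
    F->D: in-degree(D)=2, level(D)>=3
    F->E: in-degree(E)=0, level(E)=3, enqueue
  process E: level=3
    E->C: in-degree(C)=0, level(C)=4, enqueue
    E->D: in-degree(D)=1, level(D)>=4
  process C: level=4
    C->D: in-degree(D)=0, level(D)=5, enqueue
  process D: level=5
All levels: A:0, B:1, C:4, D:5, E:3, F:2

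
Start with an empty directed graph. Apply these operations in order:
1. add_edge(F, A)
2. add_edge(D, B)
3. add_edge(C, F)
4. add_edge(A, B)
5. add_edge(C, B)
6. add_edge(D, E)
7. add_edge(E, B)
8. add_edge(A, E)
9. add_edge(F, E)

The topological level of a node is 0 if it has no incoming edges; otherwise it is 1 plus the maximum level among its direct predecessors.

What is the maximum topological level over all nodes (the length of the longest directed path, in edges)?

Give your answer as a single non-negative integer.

Op 1: add_edge(F, A). Edges now: 1
Op 2: add_edge(D, B). Edges now: 2
Op 3: add_edge(C, F). Edges now: 3
Op 4: add_edge(A, B). Edges now: 4
Op 5: add_edge(C, B). Edges now: 5
Op 6: add_edge(D, E). Edges now: 6
Op 7: add_edge(E, B). Edges now: 7
Op 8: add_edge(A, E). Edges now: 8
Op 9: add_edge(F, E). Edges now: 9
Compute levels (Kahn BFS):
  sources (in-degree 0): C, D
  process C: level=0
    C->B: in-degree(B)=3, level(B)>=1
    C->F: in-degree(F)=0, level(F)=1, enqueue
  process D: level=0
    D->B: in-degree(B)=2, level(B)>=1
    D->E: in-degree(E)=2, level(E)>=1
  process F: level=1
    F->A: in-degree(A)=0, level(A)=2, enqueue
    F->E: in-degree(E)=1, level(E)>=2
  process A: level=2
    A->B: in-degree(B)=1, level(B)>=3
    A->E: in-degree(E)=0, level(E)=3, enqueue
  process E: level=3
    E->B: in-degree(B)=0, level(B)=4, enqueue
  process B: level=4
All levels: A:2, B:4, C:0, D:0, E:3, F:1
max level = 4

Answer: 4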